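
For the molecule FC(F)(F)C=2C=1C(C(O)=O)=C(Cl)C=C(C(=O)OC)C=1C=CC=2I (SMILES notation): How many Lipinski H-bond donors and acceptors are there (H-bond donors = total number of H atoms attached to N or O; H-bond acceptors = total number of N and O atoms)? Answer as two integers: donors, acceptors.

Donors: find every N or O and count the H atoms it carries.
  atom 9 (O): bond orders sum to 1 → 1 H
  atom 10 (O): bond orders sum to 2 → 0 H
  atom 16 (O): bond orders sum to 2 → 0 H
  atom 17 (O): bond orders sum to 2 → 0 H
Lipinski HBD = 1.
Acceptors: N atoms = 0, O atoms = 4 → HBA = 4.

1, 4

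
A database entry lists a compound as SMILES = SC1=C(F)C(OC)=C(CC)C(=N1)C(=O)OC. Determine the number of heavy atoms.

16

Every atom symbol written in the SMILES (organic subset) is one heavy atom; implicit H are not written.
Heavy atoms by element → C:10, F:1, N:1, O:3, S:1.
Total: 16.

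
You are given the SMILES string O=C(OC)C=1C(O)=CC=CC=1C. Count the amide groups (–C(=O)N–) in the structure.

Scan the SMILES for the amide motif — none present.
Groups that are present: 1 ester, 1 hydroxyl.

0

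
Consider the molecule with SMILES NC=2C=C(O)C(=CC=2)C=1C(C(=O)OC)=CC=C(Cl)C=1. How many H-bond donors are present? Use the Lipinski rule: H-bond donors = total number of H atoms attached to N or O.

3

Donors: find every N or O and count the H atoms it carries.
  atom 1 (N): bond orders sum to 1 → 2 H
  atom 5 (O): bond orders sum to 1 → 1 H
  atom 12 (O): bond orders sum to 2 → 0 H
  atom 13 (O): bond orders sum to 2 → 0 H
Lipinski HBD = 3.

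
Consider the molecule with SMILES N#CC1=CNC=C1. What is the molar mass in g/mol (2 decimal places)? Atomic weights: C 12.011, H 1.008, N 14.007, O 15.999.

92.10 g/mol

First, the molecular formula is C5H4N2 (counting implicit H from valence).
  C: 5 × 12.011 = 60.055
  H: 4 × 1.008 = 4.032
  N: 2 × 14.007 = 28.014
Sum: 5×12.011 + 4×1.008 + 2×14.007 = 92.101 → 92.10 g/mol.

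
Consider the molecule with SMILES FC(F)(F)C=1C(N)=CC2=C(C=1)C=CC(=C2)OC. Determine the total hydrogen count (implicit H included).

Walk through each heavy atom and fill implicit hydrogens from standard valence (C 4, N 3, O 2, S 2, halogen 1):
  atom 1: F (halogen, monovalent) → 0 H
  atom 2: C, bond orders sum to 4 (valence 4) → 0 H
  atom 3: F (halogen, monovalent) → 0 H
  atom 4: F (halogen, monovalent) → 0 H
  atom 5: C, bond orders sum to 4 (valence 4) → 0 H
  atom 6: C, bond orders sum to 4 (valence 4) → 0 H
  atom 7: N, bond orders sum to 1 (valence 3) → 2 H
  atom 8: C, bond orders sum to 3 (valence 4) → 1 H
  atom 9: C, bond orders sum to 4 (valence 4) → 0 H
  atom 10: C, bond orders sum to 4 (valence 4) → 0 H
  atom 11: C, bond orders sum to 3 (valence 4) → 1 H
  atom 12: C, bond orders sum to 3 (valence 4) → 1 H
  atom 13: C, bond orders sum to 3 (valence 4) → 1 H
  atom 14: C, bond orders sum to 4 (valence 4) → 0 H
  atom 15: C, bond orders sum to 3 (valence 4) → 1 H
  atom 16: O, bond orders sum to 2 (valence 2) → 0 H
  atom 17: C, bond orders sum to 1 (valence 4) → 3 H
Total hydrogens: 10.

10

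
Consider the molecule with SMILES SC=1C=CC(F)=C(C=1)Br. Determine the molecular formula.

C6H4BrFS

Walk through each heavy atom and fill implicit hydrogens from standard valence (C 4, N 3, O 2, S 2, halogen 1):
  atom 1: S, bond orders sum to 1 (valence 2) → 1 H
  atom 2: C, bond orders sum to 4 (valence 4) → 0 H
  atom 3: C, bond orders sum to 3 (valence 4) → 1 H
  atom 4: C, bond orders sum to 3 (valence 4) → 1 H
  atom 5: C, bond orders sum to 4 (valence 4) → 0 H
  atom 6: F (halogen, monovalent) → 0 H
  atom 7: C, bond orders sum to 4 (valence 4) → 0 H
  atom 8: C, bond orders sum to 3 (valence 4) → 1 H
  atom 9: Br (halogen, monovalent) → 0 H
Totals → C:6, H:4, Br:1, F:1, S:1.
In Hill order: C6H4BrFS.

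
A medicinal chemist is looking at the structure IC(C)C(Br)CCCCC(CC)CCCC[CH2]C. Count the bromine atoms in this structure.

1

Scan the SMILES for Br atoms (remember two-letter symbols like Cl and Br are single atoms).
Bromine count: 1.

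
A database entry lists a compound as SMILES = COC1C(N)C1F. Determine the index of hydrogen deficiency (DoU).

Degree of unsaturation = (number of rings) + (number of π bonds).
Ring closures in the SMILES: 1.
π bonds: none → 0 DoU from unsaturation.
Total DoU = 1 + 0 = 1.

1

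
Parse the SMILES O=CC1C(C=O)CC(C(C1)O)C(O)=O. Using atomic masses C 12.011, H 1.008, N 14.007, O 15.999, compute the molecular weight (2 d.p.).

First, the molecular formula is C9H12O5 (counting implicit H from valence).
  C: 9 × 12.011 = 108.099
  H: 12 × 1.008 = 12.096
  O: 5 × 15.999 = 79.995
Sum: 9×12.011 + 12×1.008 + 5×15.999 = 200.190 → 200.19 g/mol.

200.19 g/mol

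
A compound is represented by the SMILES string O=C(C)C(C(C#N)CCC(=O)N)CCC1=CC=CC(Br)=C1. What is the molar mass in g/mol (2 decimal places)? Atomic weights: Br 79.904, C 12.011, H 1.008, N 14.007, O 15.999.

First, the molecular formula is C16H19BrN2O2 (counting implicit H from valence).
  Br: 1 × 79.904 = 79.904
  C: 16 × 12.011 = 192.176
  H: 19 × 1.008 = 19.152
  N: 2 × 14.007 = 28.014
  O: 2 × 15.999 = 31.998
Sum: 1×79.904 + 16×12.011 + 19×1.008 + 2×14.007 + 2×15.999 = 351.244 → 351.24 g/mol.

351.24 g/mol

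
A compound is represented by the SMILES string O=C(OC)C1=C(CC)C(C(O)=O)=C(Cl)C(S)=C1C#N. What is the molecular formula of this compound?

C12H10ClNO4S

Walk through each heavy atom and fill implicit hydrogens from standard valence (C 4, N 3, O 2, S 2, halogen 1):
  atom 1: O, bond orders sum to 2 (valence 2) → 0 H
  atom 2: C, bond orders sum to 4 (valence 4) → 0 H
  atom 3: O, bond orders sum to 2 (valence 2) → 0 H
  atom 4: C, bond orders sum to 1 (valence 4) → 3 H
  atom 5: C, bond orders sum to 4 (valence 4) → 0 H
  atom 6: C, bond orders sum to 4 (valence 4) → 0 H
  atom 7: C, bond orders sum to 2 (valence 4) → 2 H
  atom 8: C, bond orders sum to 1 (valence 4) → 3 H
  atom 9: C, bond orders sum to 4 (valence 4) → 0 H
  atom 10: C, bond orders sum to 4 (valence 4) → 0 H
  atom 11: O, bond orders sum to 1 (valence 2) → 1 H
  atom 12: O, bond orders sum to 2 (valence 2) → 0 H
  atom 13: C, bond orders sum to 4 (valence 4) → 0 H
  atom 14: Cl (halogen, monovalent) → 0 H
  atom 15: C, bond orders sum to 4 (valence 4) → 0 H
  atom 16: S, bond orders sum to 1 (valence 2) → 1 H
  atom 17: C, bond orders sum to 4 (valence 4) → 0 H
  atom 18: C, bond orders sum to 4 (valence 4) → 0 H
  atom 19: N, bond orders sum to 3 (valence 3) → 0 H
Totals → C:12, H:10, Cl:1, N:1, O:4, S:1.
In Hill order: C12H10ClNO4S.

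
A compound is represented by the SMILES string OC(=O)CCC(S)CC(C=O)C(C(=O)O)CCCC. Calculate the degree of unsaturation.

3

Molecular formula: C13H22O5S.
DoU = (2C + 2 + N − H − X) / 2, where X is the halogen count and O/S are ignored.
    = (2·13 + 2 + 0 − 22 − 0) / 2 = 6 / 2 = 3.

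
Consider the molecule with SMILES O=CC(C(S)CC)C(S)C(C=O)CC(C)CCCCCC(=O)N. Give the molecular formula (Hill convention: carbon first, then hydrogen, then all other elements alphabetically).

Walk through each heavy atom and fill implicit hydrogens from standard valence (C 4, N 3, O 2, S 2, halogen 1):
  atom 1: O, bond orders sum to 2 (valence 2) → 0 H
  atom 2: C, bond orders sum to 3 (valence 4) → 1 H
  atom 3: C, bond orders sum to 3 (valence 4) → 1 H
  atom 4: C, bond orders sum to 3 (valence 4) → 1 H
  atom 5: S, bond orders sum to 1 (valence 2) → 1 H
  atom 6: C, bond orders sum to 2 (valence 4) → 2 H
  atom 7: C, bond orders sum to 1 (valence 4) → 3 H
  atom 8: C, bond orders sum to 3 (valence 4) → 1 H
  atom 9: S, bond orders sum to 1 (valence 2) → 1 H
  atom 10: C, bond orders sum to 3 (valence 4) → 1 H
  atom 11: C, bond orders sum to 3 (valence 4) → 1 H
  atom 12: O, bond orders sum to 2 (valence 2) → 0 H
  atom 13: C, bond orders sum to 2 (valence 4) → 2 H
  atom 14: C, bond orders sum to 3 (valence 4) → 1 H
  atom 15: C, bond orders sum to 1 (valence 4) → 3 H
  atom 16: C, bond orders sum to 2 (valence 4) → 2 H
  atom 17: C, bond orders sum to 2 (valence 4) → 2 H
  atom 18: C, bond orders sum to 2 (valence 4) → 2 H
  atom 19: C, bond orders sum to 2 (valence 4) → 2 H
  atom 20: C, bond orders sum to 2 (valence 4) → 2 H
  atom 21: C, bond orders sum to 4 (valence 4) → 0 H
  atom 22: O, bond orders sum to 2 (valence 2) → 0 H
  atom 23: N, bond orders sum to 1 (valence 3) → 2 H
Totals → C:17, H:31, N:1, O:3, S:2.
In Hill order: C17H31NO3S2.

C17H31NO3S2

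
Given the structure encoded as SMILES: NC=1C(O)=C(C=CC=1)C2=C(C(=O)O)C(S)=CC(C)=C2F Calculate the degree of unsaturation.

Degree of unsaturation = (number of rings) + (number of π bonds).
Ring closures in the SMILES: 2.
π bonds: 7 double bonds (each 1 DoU) → 7 DoU from unsaturation.
Total DoU = 2 + 7 = 9.

9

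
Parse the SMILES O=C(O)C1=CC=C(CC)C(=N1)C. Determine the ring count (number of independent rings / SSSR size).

In SMILES, each pair of matching ring-closure digits denotes one ring-closing bond; the number of such bonds equals the number of independent rings.
Ring-closure bonds here: 1.

1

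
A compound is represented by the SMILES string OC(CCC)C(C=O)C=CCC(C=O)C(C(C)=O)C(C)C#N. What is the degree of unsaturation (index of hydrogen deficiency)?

6

Molecular formula: C17H25NO4.
DoU = (2C + 2 + N − H − X) / 2, where X is the halogen count and O/S are ignored.
    = (2·17 + 2 + 1 − 25 − 0) / 2 = 12 / 2 = 6.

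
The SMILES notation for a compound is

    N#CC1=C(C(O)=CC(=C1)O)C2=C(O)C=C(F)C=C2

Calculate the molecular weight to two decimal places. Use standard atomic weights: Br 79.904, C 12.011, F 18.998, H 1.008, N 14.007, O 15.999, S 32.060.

First, the molecular formula is C13H8FNO3 (counting implicit H from valence).
  C: 13 × 12.011 = 156.143
  F: 1 × 18.998 = 18.998
  H: 8 × 1.008 = 8.064
  N: 1 × 14.007 = 14.007
  O: 3 × 15.999 = 47.997
Sum: 13×12.011 + 1×18.998 + 8×1.008 + 1×14.007 + 3×15.999 = 245.209 → 245.21 g/mol.

245.21 g/mol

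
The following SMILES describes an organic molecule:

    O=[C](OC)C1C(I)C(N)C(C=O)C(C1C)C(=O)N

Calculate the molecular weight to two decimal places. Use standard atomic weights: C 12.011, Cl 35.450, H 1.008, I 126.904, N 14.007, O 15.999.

First, the molecular formula is C11H17IN2O4 (counting implicit H from valence).
  C: 11 × 12.011 = 132.121
  H: 17 × 1.008 = 17.136
  I: 1 × 126.904 = 126.904
  N: 2 × 14.007 = 28.014
  O: 4 × 15.999 = 63.996
Sum: 11×12.011 + 17×1.008 + 1×126.904 + 2×14.007 + 4×15.999 = 368.171 → 368.17 g/mol.

368.17 g/mol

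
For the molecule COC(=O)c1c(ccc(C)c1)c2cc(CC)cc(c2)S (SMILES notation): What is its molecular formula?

Walk through each heavy atom and fill implicit hydrogens from standard valence (C 4, N 3, O 2, S 2, halogen 1); for lowercase aromatic atoms, an aromatic c carries 1 H when it has two neighbours and 0 H with three, and aromatic n carries 0 H:
  atom 1: C, bond orders sum to 1 (valence 4) → 3 H
  atom 2: O, bond orders sum to 2 (valence 2) → 0 H
  atom 3: C, bond orders sum to 4 (valence 4) → 0 H
  atom 4: O, bond orders sum to 2 (valence 2) → 0 H
  atom 5: aromatic c, 3 neighbours → 0 H
  atom 6: aromatic c, 3 neighbours → 0 H
  atom 7: aromatic c, 2 neighbours → 1 H
  atom 8: aromatic c, 2 neighbours → 1 H
  atom 9: aromatic c, 3 neighbours → 0 H
  atom 10: C, bond orders sum to 1 (valence 4) → 3 H
  atom 11: aromatic c, 2 neighbours → 1 H
  atom 12: aromatic c, 3 neighbours → 0 H
  atom 13: aromatic c, 2 neighbours → 1 H
  atom 14: aromatic c, 3 neighbours → 0 H
  atom 15: C, bond orders sum to 2 (valence 4) → 2 H
  atom 16: C, bond orders sum to 1 (valence 4) → 3 H
  atom 17: aromatic c, 2 neighbours → 1 H
  atom 18: aromatic c, 3 neighbours → 0 H
  atom 19: aromatic c, 2 neighbours → 1 H
  atom 20: S, bond orders sum to 1 (valence 2) → 1 H
Totals → C:17, H:18, O:2, S:1.
In Hill order: C17H18O2S.

C17H18O2S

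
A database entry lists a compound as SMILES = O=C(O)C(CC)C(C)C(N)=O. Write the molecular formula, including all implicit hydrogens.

C7H13NO3

Walk through each heavy atom and fill implicit hydrogens from standard valence (C 4, N 3, O 2, S 2, halogen 1):
  atom 1: O, bond orders sum to 2 (valence 2) → 0 H
  atom 2: C, bond orders sum to 4 (valence 4) → 0 H
  atom 3: O, bond orders sum to 1 (valence 2) → 1 H
  atom 4: C, bond orders sum to 3 (valence 4) → 1 H
  atom 5: C, bond orders sum to 2 (valence 4) → 2 H
  atom 6: C, bond orders sum to 1 (valence 4) → 3 H
  atom 7: C, bond orders sum to 3 (valence 4) → 1 H
  atom 8: C, bond orders sum to 1 (valence 4) → 3 H
  atom 9: C, bond orders sum to 4 (valence 4) → 0 H
  atom 10: N, bond orders sum to 1 (valence 3) → 2 H
  atom 11: O, bond orders sum to 2 (valence 2) → 0 H
Totals → C:7, H:13, N:1, O:3.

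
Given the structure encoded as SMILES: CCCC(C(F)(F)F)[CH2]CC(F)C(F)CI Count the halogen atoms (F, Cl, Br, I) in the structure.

Halogen atoms appear at heavy-atom positions 6, 7, 8, 12, 14, 16 (5×F, 1×I).
Halogen count: 6.

6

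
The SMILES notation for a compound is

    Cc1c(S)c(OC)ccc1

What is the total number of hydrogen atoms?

Walk through each heavy atom and fill implicit hydrogens from standard valence (C 4, N 3, O 2, S 2, halogen 1); for lowercase aromatic atoms, an aromatic c carries 1 H when it has two neighbours and 0 H with three, and aromatic n carries 0 H:
  atom 1: C, bond orders sum to 1 (valence 4) → 3 H
  atom 2: aromatic c, 3 neighbours → 0 H
  atom 3: aromatic c, 3 neighbours → 0 H
  atom 4: S, bond orders sum to 1 (valence 2) → 1 H
  atom 5: aromatic c, 3 neighbours → 0 H
  atom 6: O, bond orders sum to 2 (valence 2) → 0 H
  atom 7: C, bond orders sum to 1 (valence 4) → 3 H
  atom 8: aromatic c, 2 neighbours → 1 H
  atom 9: aromatic c, 2 neighbours → 1 H
  atom 10: aromatic c, 2 neighbours → 1 H
Total hydrogens: 10.

10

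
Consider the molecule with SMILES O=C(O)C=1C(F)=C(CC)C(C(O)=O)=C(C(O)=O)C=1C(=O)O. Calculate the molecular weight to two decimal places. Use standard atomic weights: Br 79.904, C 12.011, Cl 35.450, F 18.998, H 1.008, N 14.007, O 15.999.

First, the molecular formula is C12H9FO8 (counting implicit H from valence).
  C: 12 × 12.011 = 144.132
  F: 1 × 18.998 = 18.998
  H: 9 × 1.008 = 9.072
  O: 8 × 15.999 = 127.992
Sum: 12×12.011 + 1×18.998 + 9×1.008 + 8×15.999 = 300.194 → 300.19 g/mol.

300.19 g/mol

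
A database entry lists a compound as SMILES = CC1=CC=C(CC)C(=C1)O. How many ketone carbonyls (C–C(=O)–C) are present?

0

Scan the SMILES for the ketone motif — none present.
Groups that are present: 1 hydroxyl.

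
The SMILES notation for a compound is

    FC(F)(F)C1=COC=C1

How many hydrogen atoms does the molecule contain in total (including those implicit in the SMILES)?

Walk through each heavy atom and fill implicit hydrogens from standard valence (C 4, N 3, O 2, S 2, halogen 1):
  atom 1: F (halogen, monovalent) → 0 H
  atom 2: C, bond orders sum to 4 (valence 4) → 0 H
  atom 3: F (halogen, monovalent) → 0 H
  atom 4: F (halogen, monovalent) → 0 H
  atom 5: C, bond orders sum to 4 (valence 4) → 0 H
  atom 6: C, bond orders sum to 3 (valence 4) → 1 H
  atom 7: O, bond orders sum to 2 (valence 2) → 0 H
  atom 8: C, bond orders sum to 3 (valence 4) → 1 H
  atom 9: C, bond orders sum to 3 (valence 4) → 1 H
Total hydrogens: 3.

3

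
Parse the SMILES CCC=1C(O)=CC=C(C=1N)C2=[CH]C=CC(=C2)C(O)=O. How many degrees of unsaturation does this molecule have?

Degree of unsaturation = (number of rings) + (number of π bonds).
Ring closures in the SMILES: 2.
π bonds: 7 double bonds (each 1 DoU) → 7 DoU from unsaturation.
Total DoU = 2 + 7 = 9.

9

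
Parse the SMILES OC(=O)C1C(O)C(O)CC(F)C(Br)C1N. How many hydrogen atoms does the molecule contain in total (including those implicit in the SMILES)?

13

Walk through each heavy atom and fill implicit hydrogens from standard valence (C 4, N 3, O 2, S 2, halogen 1):
  atom 1: O, bond orders sum to 1 (valence 2) → 1 H
  atom 2: C, bond orders sum to 4 (valence 4) → 0 H
  atom 3: O, bond orders sum to 2 (valence 2) → 0 H
  atom 4: C, bond orders sum to 3 (valence 4) → 1 H
  atom 5: C, bond orders sum to 3 (valence 4) → 1 H
  atom 6: O, bond orders sum to 1 (valence 2) → 1 H
  atom 7: C, bond orders sum to 3 (valence 4) → 1 H
  atom 8: O, bond orders sum to 1 (valence 2) → 1 H
  atom 9: C, bond orders sum to 2 (valence 4) → 2 H
  atom 10: C, bond orders sum to 3 (valence 4) → 1 H
  atom 11: F (halogen, monovalent) → 0 H
  atom 12: C, bond orders sum to 3 (valence 4) → 1 H
  atom 13: Br (halogen, monovalent) → 0 H
  atom 14: C, bond orders sum to 3 (valence 4) → 1 H
  atom 15: N, bond orders sum to 1 (valence 3) → 2 H
Total hydrogens: 13.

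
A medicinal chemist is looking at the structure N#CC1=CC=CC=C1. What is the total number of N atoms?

Scan the SMILES for N atoms (remember two-letter symbols like Cl and Br are single atoms).
Nitrogen count: 1.

1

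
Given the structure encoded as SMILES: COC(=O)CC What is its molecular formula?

C4H8O2

Walk through each heavy atom and fill implicit hydrogens from standard valence (C 4, N 3, O 2, S 2, halogen 1):
  atom 1: C, bond orders sum to 1 (valence 4) → 3 H
  atom 2: O, bond orders sum to 2 (valence 2) → 0 H
  atom 3: C, bond orders sum to 4 (valence 4) → 0 H
  atom 4: O, bond orders sum to 2 (valence 2) → 0 H
  atom 5: C, bond orders sum to 2 (valence 4) → 2 H
  atom 6: C, bond orders sum to 1 (valence 4) → 3 H
Totals → C:4, H:8, O:2.
In Hill order: C4H8O2.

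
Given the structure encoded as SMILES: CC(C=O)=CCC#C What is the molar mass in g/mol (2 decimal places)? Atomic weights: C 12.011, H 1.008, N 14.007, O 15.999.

First, the molecular formula is C7H8O (counting implicit H from valence).
  C: 7 × 12.011 = 84.077
  H: 8 × 1.008 = 8.064
  O: 1 × 15.999 = 15.999
Sum: 7×12.011 + 8×1.008 + 1×15.999 = 108.140 → 108.14 g/mol.

108.14 g/mol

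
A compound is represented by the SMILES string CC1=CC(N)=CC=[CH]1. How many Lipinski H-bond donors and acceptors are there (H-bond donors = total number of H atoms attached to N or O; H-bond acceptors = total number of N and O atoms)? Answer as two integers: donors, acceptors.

2, 1

Donors: find every N or O and count the H atoms it carries.
  atom 5 (N): bond orders sum to 1 → 2 H
Lipinski HBD = 2.
Acceptors: N atoms = 1, O atoms = 0 → HBA = 1.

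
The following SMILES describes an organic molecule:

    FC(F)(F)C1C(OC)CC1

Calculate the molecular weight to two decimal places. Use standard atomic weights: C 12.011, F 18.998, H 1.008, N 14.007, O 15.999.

154.13 g/mol

First, the molecular formula is C6H9F3O (counting implicit H from valence).
  C: 6 × 12.011 = 72.066
  F: 3 × 18.998 = 56.994
  H: 9 × 1.008 = 9.072
  O: 1 × 15.999 = 15.999
Sum: 6×12.011 + 3×18.998 + 9×1.008 + 1×15.999 = 154.131 → 154.13 g/mol.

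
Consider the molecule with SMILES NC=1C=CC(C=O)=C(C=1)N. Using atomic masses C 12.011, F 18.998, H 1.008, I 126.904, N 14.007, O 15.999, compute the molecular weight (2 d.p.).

136.15 g/mol

First, the molecular formula is C7H8N2O (counting implicit H from valence).
  C: 7 × 12.011 = 84.077
  H: 8 × 1.008 = 8.064
  N: 2 × 14.007 = 28.014
  O: 1 × 15.999 = 15.999
Sum: 7×12.011 + 8×1.008 + 2×14.007 + 1×15.999 = 136.154 → 136.15 g/mol.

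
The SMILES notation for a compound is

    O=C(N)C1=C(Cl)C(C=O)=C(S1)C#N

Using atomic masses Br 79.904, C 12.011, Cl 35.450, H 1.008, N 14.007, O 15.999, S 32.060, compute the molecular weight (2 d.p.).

214.62 g/mol

First, the molecular formula is C7H3ClN2O2S (counting implicit H from valence).
  C: 7 × 12.011 = 84.077
  Cl: 1 × 35.450 = 35.450
  H: 3 × 1.008 = 3.024
  N: 2 × 14.007 = 28.014
  O: 2 × 15.999 = 31.998
  S: 1 × 32.060 = 32.060
Sum: 7×12.011 + 1×35.450 + 3×1.008 + 2×14.007 + 2×15.999 + 1×32.060 = 214.623 → 214.62 g/mol.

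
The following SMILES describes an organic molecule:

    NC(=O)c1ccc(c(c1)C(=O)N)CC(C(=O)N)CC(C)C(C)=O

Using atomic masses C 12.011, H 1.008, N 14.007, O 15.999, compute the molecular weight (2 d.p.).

First, the molecular formula is C16H21N3O4 (counting implicit H from valence).
  C: 16 × 12.011 = 192.176
  H: 21 × 1.008 = 21.168
  N: 3 × 14.007 = 42.021
  O: 4 × 15.999 = 63.996
Sum: 16×12.011 + 21×1.008 + 3×14.007 + 4×15.999 = 319.361 → 319.36 g/mol.

319.36 g/mol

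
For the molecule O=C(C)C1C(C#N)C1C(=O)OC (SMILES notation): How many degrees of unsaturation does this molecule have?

5

Degree of unsaturation = (number of rings) + (number of π bonds).
Ring closures in the SMILES: 1.
π bonds: 2 double bonds (each 1 DoU), 1 triple bond (each 2 DoU) → 4 DoU from unsaturation.
Total DoU = 1 + 4 = 5.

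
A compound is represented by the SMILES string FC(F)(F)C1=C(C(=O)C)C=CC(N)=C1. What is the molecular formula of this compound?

C9H8F3NO

Walk through each heavy atom and fill implicit hydrogens from standard valence (C 4, N 3, O 2, S 2, halogen 1):
  atom 1: F (halogen, monovalent) → 0 H
  atom 2: C, bond orders sum to 4 (valence 4) → 0 H
  atom 3: F (halogen, monovalent) → 0 H
  atom 4: F (halogen, monovalent) → 0 H
  atom 5: C, bond orders sum to 4 (valence 4) → 0 H
  atom 6: C, bond orders sum to 4 (valence 4) → 0 H
  atom 7: C, bond orders sum to 4 (valence 4) → 0 H
  atom 8: O, bond orders sum to 2 (valence 2) → 0 H
  atom 9: C, bond orders sum to 1 (valence 4) → 3 H
  atom 10: C, bond orders sum to 3 (valence 4) → 1 H
  atom 11: C, bond orders sum to 3 (valence 4) → 1 H
  atom 12: C, bond orders sum to 4 (valence 4) → 0 H
  atom 13: N, bond orders sum to 1 (valence 3) → 2 H
  atom 14: C, bond orders sum to 3 (valence 4) → 1 H
Totals → C:9, H:8, F:3, N:1, O:1.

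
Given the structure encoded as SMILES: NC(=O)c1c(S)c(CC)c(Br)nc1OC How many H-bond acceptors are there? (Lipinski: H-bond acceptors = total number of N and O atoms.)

N atoms: 2; O atoms: 2.
Lipinski HBA = 2 + 2 = 4.

4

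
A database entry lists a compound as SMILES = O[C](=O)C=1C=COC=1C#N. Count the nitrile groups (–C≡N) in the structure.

The nitrile motif appears at heavy-atom position 9 in the SMILES.
Other groups present: 1 carboxylic acid.
Nitrile count: 1.

1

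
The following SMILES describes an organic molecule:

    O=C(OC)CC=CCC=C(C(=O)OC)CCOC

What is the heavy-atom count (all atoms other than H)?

18

Every atom symbol written in the SMILES (organic subset) is one heavy atom; implicit H are not written.
Heavy atoms by element → C:13, O:5.
Total: 18.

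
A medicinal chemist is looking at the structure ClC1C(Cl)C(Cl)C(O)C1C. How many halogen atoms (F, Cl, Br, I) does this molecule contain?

3

Halogen atoms appear at heavy-atom positions 1, 4, 6 (3×Cl).
Other groups present: 1 hydroxyl.
Halogen count: 3.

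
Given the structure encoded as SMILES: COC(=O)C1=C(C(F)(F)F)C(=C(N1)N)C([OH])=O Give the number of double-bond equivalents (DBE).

5

Molecular formula: C8H7F3N2O4.
DoU = (2C + 2 + N − H − X) / 2, where X is the halogen count and O/S are ignored.
    = (2·8 + 2 + 2 − 7 − 3) / 2 = 10 / 2 = 5.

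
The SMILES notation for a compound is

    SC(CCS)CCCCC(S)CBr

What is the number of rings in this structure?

In SMILES, each pair of matching ring-closure digits denotes one ring-closing bond; the number of such bonds equals the number of independent rings.
Ring-closure bonds here: 0.

0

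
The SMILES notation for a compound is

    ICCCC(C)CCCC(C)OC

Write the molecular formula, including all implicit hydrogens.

C11H23IO

Walk through each heavy atom and fill implicit hydrogens from standard valence (C 4, N 3, O 2, S 2, halogen 1):
  atom 1: I (halogen, monovalent) → 0 H
  atom 2: C, bond orders sum to 2 (valence 4) → 2 H
  atom 3: C, bond orders sum to 2 (valence 4) → 2 H
  atom 4: C, bond orders sum to 2 (valence 4) → 2 H
  atom 5: C, bond orders sum to 3 (valence 4) → 1 H
  atom 6: C, bond orders sum to 1 (valence 4) → 3 H
  atom 7: C, bond orders sum to 2 (valence 4) → 2 H
  atom 8: C, bond orders sum to 2 (valence 4) → 2 H
  atom 9: C, bond orders sum to 2 (valence 4) → 2 H
  atom 10: C, bond orders sum to 3 (valence 4) → 1 H
  atom 11: C, bond orders sum to 1 (valence 4) → 3 H
  atom 12: O, bond orders sum to 2 (valence 2) → 0 H
  atom 13: C, bond orders sum to 1 (valence 4) → 3 H
Totals → C:11, H:23, I:1, O:1.
In Hill order: C11H23IO.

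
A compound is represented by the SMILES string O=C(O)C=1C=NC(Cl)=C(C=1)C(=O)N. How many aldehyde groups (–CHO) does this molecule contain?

0

Scan the SMILES for the aldehyde motif — none present.
Groups that are present: 1 amide, 1 carboxylic acid.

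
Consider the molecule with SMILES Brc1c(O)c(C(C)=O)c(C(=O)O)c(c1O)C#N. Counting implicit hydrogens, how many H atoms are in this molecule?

6

Walk through each heavy atom and fill implicit hydrogens from standard valence (C 4, N 3, O 2, S 2, halogen 1); for lowercase aromatic atoms, an aromatic c carries 1 H when it has two neighbours and 0 H with three, and aromatic n carries 0 H:
  atom 1: Br (halogen, monovalent) → 0 H
  atom 2: aromatic c, 3 neighbours → 0 H
  atom 3: aromatic c, 3 neighbours → 0 H
  atom 4: O, bond orders sum to 1 (valence 2) → 1 H
  atom 5: aromatic c, 3 neighbours → 0 H
  atom 6: C, bond orders sum to 4 (valence 4) → 0 H
  atom 7: C, bond orders sum to 1 (valence 4) → 3 H
  atom 8: O, bond orders sum to 2 (valence 2) → 0 H
  atom 9: aromatic c, 3 neighbours → 0 H
  atom 10: C, bond orders sum to 4 (valence 4) → 0 H
  atom 11: O, bond orders sum to 2 (valence 2) → 0 H
  atom 12: O, bond orders sum to 1 (valence 2) → 1 H
  atom 13: aromatic c, 3 neighbours → 0 H
  atom 14: aromatic c, 3 neighbours → 0 H
  atom 15: O, bond orders sum to 1 (valence 2) → 1 H
  atom 16: C, bond orders sum to 4 (valence 4) → 0 H
  atom 17: N, bond orders sum to 3 (valence 3) → 0 H
Total hydrogens: 6.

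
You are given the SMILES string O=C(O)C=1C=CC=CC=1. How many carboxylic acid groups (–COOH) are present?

The carboxylic acid motif appears at heavy-atom position 2 in the SMILES.
Carboxylic acid count: 1.

1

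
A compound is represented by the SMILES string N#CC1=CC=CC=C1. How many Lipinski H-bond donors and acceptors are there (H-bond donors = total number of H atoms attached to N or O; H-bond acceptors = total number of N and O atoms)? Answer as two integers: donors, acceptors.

Donors: find every N or O and count the H atoms it carries.
  atom 1 (N): bond orders sum to 3 → 0 H
Lipinski HBD = 0.
Acceptors: N atoms = 1, O atoms = 0 → HBA = 1.

0, 1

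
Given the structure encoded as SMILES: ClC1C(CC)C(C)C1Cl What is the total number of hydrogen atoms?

12

Walk through each heavy atom and fill implicit hydrogens from standard valence (C 4, N 3, O 2, S 2, halogen 1):
  atom 1: Cl (halogen, monovalent) → 0 H
  atom 2: C, bond orders sum to 3 (valence 4) → 1 H
  atom 3: C, bond orders sum to 3 (valence 4) → 1 H
  atom 4: C, bond orders sum to 2 (valence 4) → 2 H
  atom 5: C, bond orders sum to 1 (valence 4) → 3 H
  atom 6: C, bond orders sum to 3 (valence 4) → 1 H
  atom 7: C, bond orders sum to 1 (valence 4) → 3 H
  atom 8: C, bond orders sum to 3 (valence 4) → 1 H
  atom 9: Cl (halogen, monovalent) → 0 H
Total hydrogens: 12.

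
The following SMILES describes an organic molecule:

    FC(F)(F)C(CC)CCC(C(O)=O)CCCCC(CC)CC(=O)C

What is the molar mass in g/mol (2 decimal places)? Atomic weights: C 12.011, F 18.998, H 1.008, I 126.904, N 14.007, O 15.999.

352.44 g/mol

First, the molecular formula is C18H31F3O3 (counting implicit H from valence).
  C: 18 × 12.011 = 216.198
  F: 3 × 18.998 = 56.994
  H: 31 × 1.008 = 31.248
  O: 3 × 15.999 = 47.997
Sum: 18×12.011 + 3×18.998 + 31×1.008 + 3×15.999 = 352.437 → 352.44 g/mol.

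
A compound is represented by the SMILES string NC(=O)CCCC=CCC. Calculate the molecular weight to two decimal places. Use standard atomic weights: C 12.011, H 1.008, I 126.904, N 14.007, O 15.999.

First, the molecular formula is C8H15NO (counting implicit H from valence).
  C: 8 × 12.011 = 96.088
  H: 15 × 1.008 = 15.120
  N: 1 × 14.007 = 14.007
  O: 1 × 15.999 = 15.999
Sum: 8×12.011 + 15×1.008 + 1×14.007 + 1×15.999 = 141.214 → 141.21 g/mol.

141.21 g/mol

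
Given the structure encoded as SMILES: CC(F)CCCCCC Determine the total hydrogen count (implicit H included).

17

Walk through each heavy atom and fill implicit hydrogens from standard valence (C 4, N 3, O 2, S 2, halogen 1):
  atom 1: C, bond orders sum to 1 (valence 4) → 3 H
  atom 2: C, bond orders sum to 3 (valence 4) → 1 H
  atom 3: F (halogen, monovalent) → 0 H
  atom 4: C, bond orders sum to 2 (valence 4) → 2 H
  atom 5: C, bond orders sum to 2 (valence 4) → 2 H
  atom 6: C, bond orders sum to 2 (valence 4) → 2 H
  atom 7: C, bond orders sum to 2 (valence 4) → 2 H
  atom 8: C, bond orders sum to 2 (valence 4) → 2 H
  atom 9: C, bond orders sum to 1 (valence 4) → 3 H
Total hydrogens: 17.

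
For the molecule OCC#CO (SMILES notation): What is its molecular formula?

Walk through each heavy atom and fill implicit hydrogens from standard valence (C 4, N 3, O 2, S 2, halogen 1):
  atom 1: O, bond orders sum to 1 (valence 2) → 1 H
  atom 2: C, bond orders sum to 2 (valence 4) → 2 H
  atom 3: C, bond orders sum to 4 (valence 4) → 0 H
  atom 4: C, bond orders sum to 4 (valence 4) → 0 H
  atom 5: O, bond orders sum to 1 (valence 2) → 1 H
Totals → C:3, H:4, O:2.
In Hill order: C3H4O2.

C3H4O2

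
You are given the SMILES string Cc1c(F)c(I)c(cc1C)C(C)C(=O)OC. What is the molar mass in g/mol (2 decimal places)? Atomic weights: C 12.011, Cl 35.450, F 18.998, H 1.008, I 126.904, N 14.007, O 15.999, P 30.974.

First, the molecular formula is C12H14FIO2 (counting implicit H from valence).
  C: 12 × 12.011 = 144.132
  F: 1 × 18.998 = 18.998
  H: 14 × 1.008 = 14.112
  I: 1 × 126.904 = 126.904
  O: 2 × 15.999 = 31.998
Sum: 12×12.011 + 1×18.998 + 14×1.008 + 1×126.904 + 2×15.999 = 336.144 → 336.14 g/mol.

336.14 g/mol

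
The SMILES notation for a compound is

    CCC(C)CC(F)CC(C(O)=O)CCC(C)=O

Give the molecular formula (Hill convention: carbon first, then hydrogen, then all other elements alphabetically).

Walk through each heavy atom and fill implicit hydrogens from standard valence (C 4, N 3, O 2, S 2, halogen 1):
  atom 1: C, bond orders sum to 1 (valence 4) → 3 H
  atom 2: C, bond orders sum to 2 (valence 4) → 2 H
  atom 3: C, bond orders sum to 3 (valence 4) → 1 H
  atom 4: C, bond orders sum to 1 (valence 4) → 3 H
  atom 5: C, bond orders sum to 2 (valence 4) → 2 H
  atom 6: C, bond orders sum to 3 (valence 4) → 1 H
  atom 7: F (halogen, monovalent) → 0 H
  atom 8: C, bond orders sum to 2 (valence 4) → 2 H
  atom 9: C, bond orders sum to 3 (valence 4) → 1 H
  atom 10: C, bond orders sum to 4 (valence 4) → 0 H
  atom 11: O, bond orders sum to 1 (valence 2) → 1 H
  atom 12: O, bond orders sum to 2 (valence 2) → 0 H
  atom 13: C, bond orders sum to 2 (valence 4) → 2 H
  atom 14: C, bond orders sum to 2 (valence 4) → 2 H
  atom 15: C, bond orders sum to 4 (valence 4) → 0 H
  atom 16: C, bond orders sum to 1 (valence 4) → 3 H
  atom 17: O, bond orders sum to 2 (valence 2) → 0 H
Totals → C:13, H:23, F:1, O:3.
In Hill order: C13H23FO3.

C13H23FO3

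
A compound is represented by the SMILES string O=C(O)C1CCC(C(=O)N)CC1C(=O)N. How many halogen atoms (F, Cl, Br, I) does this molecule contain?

0

Scan the SMILES for the halogen motif — none present.
Groups that are present: 2 amide, 1 carboxylic acid.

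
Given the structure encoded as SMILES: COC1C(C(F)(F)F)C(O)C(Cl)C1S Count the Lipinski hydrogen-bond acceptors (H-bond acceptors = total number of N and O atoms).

N atoms: 0; O atoms: 2.
Lipinski HBA = 0 + 2 = 2.

2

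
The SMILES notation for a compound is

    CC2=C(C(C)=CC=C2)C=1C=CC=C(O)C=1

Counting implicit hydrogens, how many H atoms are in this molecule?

Walk through each heavy atom and fill implicit hydrogens from standard valence (C 4, N 3, O 2, S 2, halogen 1):
  atom 1: C, bond orders sum to 1 (valence 4) → 3 H
  atom 2: C, bond orders sum to 4 (valence 4) → 0 H
  atom 3: C, bond orders sum to 4 (valence 4) → 0 H
  atom 4: C, bond orders sum to 4 (valence 4) → 0 H
  atom 5: C, bond orders sum to 1 (valence 4) → 3 H
  atom 6: C, bond orders sum to 3 (valence 4) → 1 H
  atom 7: C, bond orders sum to 3 (valence 4) → 1 H
  atom 8: C, bond orders sum to 3 (valence 4) → 1 H
  atom 9: C, bond orders sum to 4 (valence 4) → 0 H
  atom 10: C, bond orders sum to 3 (valence 4) → 1 H
  atom 11: C, bond orders sum to 3 (valence 4) → 1 H
  atom 12: C, bond orders sum to 3 (valence 4) → 1 H
  atom 13: C, bond orders sum to 4 (valence 4) → 0 H
  atom 14: O, bond orders sum to 1 (valence 2) → 1 H
  atom 15: C, bond orders sum to 3 (valence 4) → 1 H
Total hydrogens: 14.

14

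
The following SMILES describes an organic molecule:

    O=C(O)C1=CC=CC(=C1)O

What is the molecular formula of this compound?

C7H6O3

Walk through each heavy atom and fill implicit hydrogens from standard valence (C 4, N 3, O 2, S 2, halogen 1):
  atom 1: O, bond orders sum to 2 (valence 2) → 0 H
  atom 2: C, bond orders sum to 4 (valence 4) → 0 H
  atom 3: O, bond orders sum to 1 (valence 2) → 1 H
  atom 4: C, bond orders sum to 4 (valence 4) → 0 H
  atom 5: C, bond orders sum to 3 (valence 4) → 1 H
  atom 6: C, bond orders sum to 3 (valence 4) → 1 H
  atom 7: C, bond orders sum to 3 (valence 4) → 1 H
  atom 8: C, bond orders sum to 4 (valence 4) → 0 H
  atom 9: C, bond orders sum to 3 (valence 4) → 1 H
  atom 10: O, bond orders sum to 1 (valence 2) → 1 H
Totals → C:7, H:6, O:3.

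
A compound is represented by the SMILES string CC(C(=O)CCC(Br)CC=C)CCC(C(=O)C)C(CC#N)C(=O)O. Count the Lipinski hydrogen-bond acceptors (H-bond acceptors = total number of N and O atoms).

5

N atoms: 1; O atoms: 4.
Lipinski HBA = 1 + 4 = 5.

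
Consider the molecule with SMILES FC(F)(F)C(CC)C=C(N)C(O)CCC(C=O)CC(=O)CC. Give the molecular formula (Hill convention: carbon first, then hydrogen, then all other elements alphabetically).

Walk through each heavy atom and fill implicit hydrogens from standard valence (C 4, N 3, O 2, S 2, halogen 1):
  atom 1: F (halogen, monovalent) → 0 H
  atom 2: C, bond orders sum to 4 (valence 4) → 0 H
  atom 3: F (halogen, monovalent) → 0 H
  atom 4: F (halogen, monovalent) → 0 H
  atom 5: C, bond orders sum to 3 (valence 4) → 1 H
  atom 6: C, bond orders sum to 2 (valence 4) → 2 H
  atom 7: C, bond orders sum to 1 (valence 4) → 3 H
  atom 8: C, bond orders sum to 3 (valence 4) → 1 H
  atom 9: C, bond orders sum to 4 (valence 4) → 0 H
  atom 10: N, bond orders sum to 1 (valence 3) → 2 H
  atom 11: C, bond orders sum to 3 (valence 4) → 1 H
  atom 12: O, bond orders sum to 1 (valence 2) → 1 H
  atom 13: C, bond orders sum to 2 (valence 4) → 2 H
  atom 14: C, bond orders sum to 2 (valence 4) → 2 H
  atom 15: C, bond orders sum to 3 (valence 4) → 1 H
  atom 16: C, bond orders sum to 3 (valence 4) → 1 H
  atom 17: O, bond orders sum to 2 (valence 2) → 0 H
  atom 18: C, bond orders sum to 2 (valence 4) → 2 H
  atom 19: C, bond orders sum to 4 (valence 4) → 0 H
  atom 20: O, bond orders sum to 2 (valence 2) → 0 H
  atom 21: C, bond orders sum to 2 (valence 4) → 2 H
  atom 22: C, bond orders sum to 1 (valence 4) → 3 H
Totals → C:15, H:24, F:3, N:1, O:3.
In Hill order: C15H24F3NO3.

C15H24F3NO3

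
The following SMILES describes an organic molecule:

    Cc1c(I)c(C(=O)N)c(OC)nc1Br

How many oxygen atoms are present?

2

Scan the SMILES for O atoms (remember two-letter symbols like Cl and Br are single atoms).
Oxygen count: 2.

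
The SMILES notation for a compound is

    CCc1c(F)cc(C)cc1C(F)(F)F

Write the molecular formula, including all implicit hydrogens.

C10H10F4

Walk through each heavy atom and fill implicit hydrogens from standard valence (C 4, N 3, O 2, S 2, halogen 1); for lowercase aromatic atoms, an aromatic c carries 1 H when it has two neighbours and 0 H with three, and aromatic n carries 0 H:
  atom 1: C, bond orders sum to 1 (valence 4) → 3 H
  atom 2: C, bond orders sum to 2 (valence 4) → 2 H
  atom 3: aromatic c, 3 neighbours → 0 H
  atom 4: aromatic c, 3 neighbours → 0 H
  atom 5: F (halogen, monovalent) → 0 H
  atom 6: aromatic c, 2 neighbours → 1 H
  atom 7: aromatic c, 3 neighbours → 0 H
  atom 8: C, bond orders sum to 1 (valence 4) → 3 H
  atom 9: aromatic c, 2 neighbours → 1 H
  atom 10: aromatic c, 3 neighbours → 0 H
  atom 11: C, bond orders sum to 4 (valence 4) → 0 H
  atom 12: F (halogen, monovalent) → 0 H
  atom 13: F (halogen, monovalent) → 0 H
  atom 14: F (halogen, monovalent) → 0 H
Totals → C:10, H:10, F:4.
In Hill order: C10H10F4.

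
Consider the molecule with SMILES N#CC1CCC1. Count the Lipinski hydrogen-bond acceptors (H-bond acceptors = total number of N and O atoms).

N atoms: 1; O atoms: 0.
Lipinski HBA = 1 + 0 = 1.

1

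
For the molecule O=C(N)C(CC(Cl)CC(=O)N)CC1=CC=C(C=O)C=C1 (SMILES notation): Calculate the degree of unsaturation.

Degree of unsaturation = (number of rings) + (number of π bonds).
Ring closures in the SMILES: 1.
π bonds: 6 double bonds (each 1 DoU) → 6 DoU from unsaturation.
Total DoU = 1 + 6 = 7.

7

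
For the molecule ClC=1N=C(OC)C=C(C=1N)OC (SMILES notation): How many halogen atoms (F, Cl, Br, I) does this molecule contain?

1

Halogen atoms appear at heavy-atom position 1 (1×Cl).
Other groups present: 2 ether, 1 primary amine.
Halogen count: 1.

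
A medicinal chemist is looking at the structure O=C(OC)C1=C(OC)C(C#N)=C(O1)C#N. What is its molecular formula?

Walk through each heavy atom and fill implicit hydrogens from standard valence (C 4, N 3, O 2, S 2, halogen 1):
  atom 1: O, bond orders sum to 2 (valence 2) → 0 H
  atom 2: C, bond orders sum to 4 (valence 4) → 0 H
  atom 3: O, bond orders sum to 2 (valence 2) → 0 H
  atom 4: C, bond orders sum to 1 (valence 4) → 3 H
  atom 5: C, bond orders sum to 4 (valence 4) → 0 H
  atom 6: C, bond orders sum to 4 (valence 4) → 0 H
  atom 7: O, bond orders sum to 2 (valence 2) → 0 H
  atom 8: C, bond orders sum to 1 (valence 4) → 3 H
  atom 9: C, bond orders sum to 4 (valence 4) → 0 H
  atom 10: C, bond orders sum to 4 (valence 4) → 0 H
  atom 11: N, bond orders sum to 3 (valence 3) → 0 H
  atom 12: C, bond orders sum to 4 (valence 4) → 0 H
  atom 13: O, bond orders sum to 2 (valence 2) → 0 H
  atom 14: C, bond orders sum to 4 (valence 4) → 0 H
  atom 15: N, bond orders sum to 3 (valence 3) → 0 H
Totals → C:9, H:6, N:2, O:4.

C9H6N2O4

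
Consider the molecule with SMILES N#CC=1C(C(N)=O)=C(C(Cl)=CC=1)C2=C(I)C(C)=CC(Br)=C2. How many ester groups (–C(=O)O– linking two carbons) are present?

Scan the SMILES for the ester motif — none present.
Groups that are present: 1 amide, 1 nitrile.

0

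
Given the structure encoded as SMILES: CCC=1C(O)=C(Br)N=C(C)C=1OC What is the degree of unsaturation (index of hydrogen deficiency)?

Degree of unsaturation = (number of rings) + (number of π bonds).
Ring closures in the SMILES: 1.
π bonds: 3 double bonds (each 1 DoU) → 3 DoU from unsaturation.
Total DoU = 1 + 3 = 4.

4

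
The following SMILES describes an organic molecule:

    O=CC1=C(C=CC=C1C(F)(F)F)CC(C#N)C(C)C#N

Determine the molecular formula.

C14H11F3N2O

Walk through each heavy atom and fill implicit hydrogens from standard valence (C 4, N 3, O 2, S 2, halogen 1):
  atom 1: O, bond orders sum to 2 (valence 2) → 0 H
  atom 2: C, bond orders sum to 3 (valence 4) → 1 H
  atom 3: C, bond orders sum to 4 (valence 4) → 0 H
  atom 4: C, bond orders sum to 4 (valence 4) → 0 H
  atom 5: C, bond orders sum to 3 (valence 4) → 1 H
  atom 6: C, bond orders sum to 3 (valence 4) → 1 H
  atom 7: C, bond orders sum to 3 (valence 4) → 1 H
  atom 8: C, bond orders sum to 4 (valence 4) → 0 H
  atom 9: C, bond orders sum to 4 (valence 4) → 0 H
  atom 10: F (halogen, monovalent) → 0 H
  atom 11: F (halogen, monovalent) → 0 H
  atom 12: F (halogen, monovalent) → 0 H
  atom 13: C, bond orders sum to 2 (valence 4) → 2 H
  atom 14: C, bond orders sum to 3 (valence 4) → 1 H
  atom 15: C, bond orders sum to 4 (valence 4) → 0 H
  atom 16: N, bond orders sum to 3 (valence 3) → 0 H
  atom 17: C, bond orders sum to 3 (valence 4) → 1 H
  atom 18: C, bond orders sum to 1 (valence 4) → 3 H
  atom 19: C, bond orders sum to 4 (valence 4) → 0 H
  atom 20: N, bond orders sum to 3 (valence 3) → 0 H
Totals → C:14, H:11, F:3, N:2, O:1.
In Hill order: C14H11F3N2O.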